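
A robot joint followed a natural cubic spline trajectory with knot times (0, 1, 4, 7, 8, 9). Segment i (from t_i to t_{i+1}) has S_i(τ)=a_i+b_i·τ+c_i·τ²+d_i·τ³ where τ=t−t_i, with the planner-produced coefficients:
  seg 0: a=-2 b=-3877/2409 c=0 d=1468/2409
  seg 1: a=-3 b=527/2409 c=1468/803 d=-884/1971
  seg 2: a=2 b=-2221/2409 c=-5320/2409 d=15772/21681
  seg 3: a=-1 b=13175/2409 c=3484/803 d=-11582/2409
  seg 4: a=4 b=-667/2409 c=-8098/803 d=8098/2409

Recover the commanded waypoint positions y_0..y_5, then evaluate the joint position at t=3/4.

y_0=-2 y_1=-3 y_2=2 y_3=-1 y_4=4 y_5=-3
S(3/4) = -37901/12848

y_0 = S_0(0) = a_0 = -2
y_1 = S_1(0) = a_1 = -3
y_2 = S_2(0) = a_2 = 2
y_3 = S_3(0) = a_3 = -1
y_4 = S_4(0) = a_4 = 4
y_5 = S_4(1) = -3
t_q=3/4 is in segment 0 (τ=3/4); S_0(τ)=-37901/12848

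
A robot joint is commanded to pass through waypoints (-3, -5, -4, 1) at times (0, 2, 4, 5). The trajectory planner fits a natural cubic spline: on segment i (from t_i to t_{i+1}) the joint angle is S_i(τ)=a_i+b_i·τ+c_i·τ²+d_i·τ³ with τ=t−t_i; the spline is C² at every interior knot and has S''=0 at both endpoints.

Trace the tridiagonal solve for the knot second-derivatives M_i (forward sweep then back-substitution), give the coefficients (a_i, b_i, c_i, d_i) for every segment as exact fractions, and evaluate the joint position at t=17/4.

Δ: Δ0=-1, Δ1=1/2, Δ2=5
row 1: diag=8, rhs=9; c'=1/4, d'=9/8
row 2: denom=6−2·1/4=11/2; d'=(27−2·9/8)/(11/2)=9/2
back: M2=9/2
back: M1=9/8−1/4·9/2=0
M: M0=0, M1=0, M2=9/2, M3=0
seg 0: a=-3, c=M0/2=0, d=(M1−M0)/(6·2)=0, b=Δ0−h0·(2M0+M1)/6=-1
seg 1: a=-5, c=M1/2=0, d=(M2−M1)/(6·2)=3/8, b=Δ1−h1·(2M1+M2)/6=-1
seg 2: a=-4, c=M2/2=9/4, d=(M3−M2)/(6·1)=-3/4, b=Δ2−h2·(2M2+M3)/6=7/2
t_q=17/4 → seg 2, τ=1/4; S=-4+7/2·τ+9/4·τ²+-3/4·τ³=-767/256

  seg 0: a=-3 b=-1 c=0 d=0
  seg 1: a=-5 b=-1 c=0 d=3/8
  seg 2: a=-4 b=7/2 c=9/4 d=-3/4
S(17/4) = -767/256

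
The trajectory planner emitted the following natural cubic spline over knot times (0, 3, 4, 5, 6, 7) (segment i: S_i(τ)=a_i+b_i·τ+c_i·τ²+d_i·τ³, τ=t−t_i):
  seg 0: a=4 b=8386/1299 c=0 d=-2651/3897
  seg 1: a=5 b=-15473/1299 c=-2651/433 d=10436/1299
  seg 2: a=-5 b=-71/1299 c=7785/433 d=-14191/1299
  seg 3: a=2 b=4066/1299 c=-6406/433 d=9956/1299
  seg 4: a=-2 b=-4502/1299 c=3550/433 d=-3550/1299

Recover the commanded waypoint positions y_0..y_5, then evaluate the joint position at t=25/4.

y_0 = S_0(0) = a_0 = 4
y_1 = S_1(0) = a_1 = 5
y_2 = S_2(0) = a_2 = -5
y_3 = S_3(0) = a_3 = 2
y_4 = S_4(0) = a_4 = -2
y_5 = S_4(1) = 0
t_q=25/4 is in segment 4 (τ=1/4); S_4(τ)=-33209/13856

y_0=4 y_1=5 y_2=-5 y_3=2 y_4=-2 y_5=0
S(25/4) = -33209/13856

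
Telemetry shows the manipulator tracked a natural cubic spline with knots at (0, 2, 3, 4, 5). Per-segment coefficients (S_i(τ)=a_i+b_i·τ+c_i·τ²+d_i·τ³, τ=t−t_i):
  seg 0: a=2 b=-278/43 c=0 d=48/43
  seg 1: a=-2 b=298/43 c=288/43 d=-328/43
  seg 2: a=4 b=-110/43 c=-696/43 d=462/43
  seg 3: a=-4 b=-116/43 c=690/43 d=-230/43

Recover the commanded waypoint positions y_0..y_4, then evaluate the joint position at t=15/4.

y_0 = S_0(0) = a_0 = 2
y_1 = S_1(0) = a_1 = -2
y_2 = S_2(0) = a_2 = 4
y_3 = S_3(0) = a_3 = -4
y_4 = S_3(1) = 4
t_q=15/4 is in segment 2 (τ=3/4); S_2(τ)=-3427/1376

y_0=2 y_1=-2 y_2=4 y_3=-4 y_4=4
S(15/4) = -3427/1376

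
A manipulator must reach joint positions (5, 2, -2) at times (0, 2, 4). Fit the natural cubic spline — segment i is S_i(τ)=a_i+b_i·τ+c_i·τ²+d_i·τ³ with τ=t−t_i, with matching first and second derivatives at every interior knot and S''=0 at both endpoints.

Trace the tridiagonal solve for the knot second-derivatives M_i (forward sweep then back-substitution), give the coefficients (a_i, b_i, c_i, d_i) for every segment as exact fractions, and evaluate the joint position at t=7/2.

Δ: Δ0=-3/2, Δ1=-2
row 1: diag=8, rhs=-3; c'=1/4, d'=-3/8
back: M1=-3/8
M: M0=0, M1=-3/8, M2=0
seg 0: a=5, c=M0/2=0, d=(M1−M0)/(6·2)=-1/32, b=Δ0−h0·(2M0+M1)/6=-11/8
seg 1: a=2, c=M1/2=-3/16, d=(M2−M1)/(6·2)=1/32, b=Δ1−h1·(2M1+M2)/6=-7/4
t_q=7/2 → seg 1, τ=3/2; S=2+-7/4·τ+-3/16·τ²+1/32·τ³=-241/256

  seg 0: a=5 b=-11/8 c=0 d=-1/32
  seg 1: a=2 b=-7/4 c=-3/16 d=1/32
S(7/2) = -241/256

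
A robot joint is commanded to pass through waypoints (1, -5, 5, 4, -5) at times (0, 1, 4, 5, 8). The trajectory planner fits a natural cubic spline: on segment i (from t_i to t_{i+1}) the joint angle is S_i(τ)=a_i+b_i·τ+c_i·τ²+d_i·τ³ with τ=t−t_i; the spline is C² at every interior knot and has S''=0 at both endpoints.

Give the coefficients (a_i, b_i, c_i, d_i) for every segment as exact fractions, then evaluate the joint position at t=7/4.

Δ: Δ0=-6, Δ1=10/3, Δ2=-1, Δ3=-3
row 1: diag=8, rhs=56; c'=3/8, d'=7
row 2: denom=8−3·3/8=55/8; d'=(-26−3·7)/(55/8)=-376/55
row 3: denom=8−1·8/55=432/55; d'=(-12−1·-376/55)/(432/55)=-71/108
back: M3=-71/108
back: M2=-376/55−8/55·-71/108=-182/27
back: M1=7−3/8·-182/27=343/36
M: M0=0, M1=343/36, M2=-182/27, M3=-71/108, M4=0
seg 0: a=1, c=M0/2=0, d=(M1−M0)/(6·1)=343/216, b=Δ0−h0·(2M0+M1)/6=-1639/216
seg 1: a=-5, c=M1/2=343/72, d=(M2−M1)/(6·3)=-1757/1944, b=Δ1−h1·(2M1+M2)/6=-305/108
seg 2: a=5, c=M2/2=-91/27, d=(M3−M2)/(6·1)=73/72, b=Δ2−h2·(2M2+M3)/6=293/216
seg 3: a=4, c=M3/2=-71/216, d=(M4−M3)/(6·3)=71/1944, b=Δ3−h3·(2M3+M4)/6=-253/108
t_q=7/4 → seg 1, τ=3/4; S=-5+-305/108·τ+343/72·τ²+-1757/1944·τ³=-7403/1536

  seg 0: a=1 b=-1639/216 c=0 d=343/216
  seg 1: a=-5 b=-305/108 c=343/72 d=-1757/1944
  seg 2: a=5 b=293/216 c=-91/27 d=73/72
  seg 3: a=4 b=-253/108 c=-71/216 d=71/1944
S(7/4) = -7403/1536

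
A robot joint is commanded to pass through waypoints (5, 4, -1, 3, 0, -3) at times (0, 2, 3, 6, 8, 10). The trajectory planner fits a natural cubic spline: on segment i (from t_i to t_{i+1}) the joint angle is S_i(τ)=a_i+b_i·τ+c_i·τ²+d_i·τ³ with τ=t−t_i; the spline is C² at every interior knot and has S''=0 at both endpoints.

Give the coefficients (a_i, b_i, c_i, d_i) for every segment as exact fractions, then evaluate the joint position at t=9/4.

  seg 0: a=5 b=6529/4710 c=0 d=-2221/4710
  seg 1: a=4 b=-20123/4710 c=-2221/785 d=9899/4710
  seg 2: a=-1 b=-8539/2355 c=5457/1570 d=-1717/2826
  seg 3: a=3 b=3883/4710 c=-1564/785 d=391/942
  seg 4: a=0 b=-10193/4710 c=391/785 d=-391/4710
S(9/4) = 280129/100480

Δ: Δ0=-1/2, Δ1=-5, Δ2=4/3, Δ3=-3/2, Δ4=-3/2
row 1: diag=6, rhs=-27; c'=1/6, d'=-9/2
row 2: denom=8−1·1/6=47/6; d'=(38−1·-9/2)/(47/6)=255/47
row 3: denom=10−3·18/47=416/47; d'=(-17−3·255/47)/(416/47)=-391/104
row 4: denom=8−2·47/208=785/104; d'=(0−2·-391/104)/(785/104)=782/785
back: M4=782/785
back: M3=-391/104−47/208·782/785=-3128/785
back: M2=255/47−18/47·-3128/785=5457/785
back: M1=-9/2−1/6·5457/785=-4442/785
M: M0=0, M1=-4442/785, M2=5457/785, M3=-3128/785, M4=782/785, M5=0
seg 0: a=5, c=M0/2=0, d=(M1−M0)/(6·2)=-2221/4710, b=Δ0−h0·(2M0+M1)/6=6529/4710
seg 1: a=4, c=M1/2=-2221/785, d=(M2−M1)/(6·1)=9899/4710, b=Δ1−h1·(2M1+M2)/6=-20123/4710
seg 2: a=-1, c=M2/2=5457/1570, d=(M3−M2)/(6·3)=-1717/2826, b=Δ2−h2·(2M2+M3)/6=-8539/2355
seg 3: a=3, c=M3/2=-1564/785, d=(M4−M3)/(6·2)=391/942, b=Δ3−h3·(2M3+M4)/6=3883/4710
seg 4: a=0, c=M4/2=391/785, d=(M5−M4)/(6·2)=-391/4710, b=Δ4−h4·(2M4+M5)/6=-10193/4710
t_q=9/4 → seg 1, τ=1/4; S=4+-20123/4710·τ+-2221/785·τ²+9899/4710·τ³=280129/100480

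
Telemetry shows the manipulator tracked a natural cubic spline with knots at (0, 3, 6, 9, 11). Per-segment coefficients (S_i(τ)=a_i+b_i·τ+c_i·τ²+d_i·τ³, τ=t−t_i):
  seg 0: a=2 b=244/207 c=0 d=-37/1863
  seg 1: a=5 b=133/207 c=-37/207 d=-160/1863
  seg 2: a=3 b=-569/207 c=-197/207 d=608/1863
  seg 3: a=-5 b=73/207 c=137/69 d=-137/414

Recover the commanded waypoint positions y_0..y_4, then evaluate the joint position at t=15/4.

y_0=2 y_1=5 y_2=3 y_3=-5 y_4=1
S(15/4) = 1967/368

y_0 = S_0(0) = a_0 = 2
y_1 = S_1(0) = a_1 = 5
y_2 = S_2(0) = a_2 = 3
y_3 = S_3(0) = a_3 = -5
y_4 = S_3(2) = 1
t_q=15/4 is in segment 1 (τ=3/4); S_1(τ)=1967/368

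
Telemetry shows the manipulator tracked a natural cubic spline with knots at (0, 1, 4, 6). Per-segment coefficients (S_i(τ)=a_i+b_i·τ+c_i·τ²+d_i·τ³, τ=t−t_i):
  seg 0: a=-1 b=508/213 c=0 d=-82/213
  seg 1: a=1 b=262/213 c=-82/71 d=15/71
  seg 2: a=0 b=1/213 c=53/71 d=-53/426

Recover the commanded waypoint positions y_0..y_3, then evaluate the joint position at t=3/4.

y_0=-1 y_1=1 y_2=0 y_3=2
S(3/4) = 1423/2272

y_0 = S_0(0) = a_0 = -1
y_1 = S_1(0) = a_1 = 1
y_2 = S_2(0) = a_2 = 0
y_3 = S_2(2) = 2
t_q=3/4 is in segment 0 (τ=3/4); S_0(τ)=1423/2272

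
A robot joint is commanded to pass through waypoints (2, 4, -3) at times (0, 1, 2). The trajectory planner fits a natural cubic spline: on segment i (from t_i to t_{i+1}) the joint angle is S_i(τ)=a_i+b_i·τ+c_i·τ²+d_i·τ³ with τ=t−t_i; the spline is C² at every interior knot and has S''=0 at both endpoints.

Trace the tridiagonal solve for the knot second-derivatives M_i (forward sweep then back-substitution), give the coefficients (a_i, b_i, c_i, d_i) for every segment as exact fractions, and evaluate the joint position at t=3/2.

  seg 0: a=2 b=17/4 c=0 d=-9/4
  seg 1: a=4 b=-5/2 c=-27/4 d=9/4
S(3/2) = 43/32

Δ: Δ0=2, Δ1=-7
row 1: diag=4, rhs=-54; c'=1/4, d'=-27/2
back: M1=-27/2
M: M0=0, M1=-27/2, M2=0
seg 0: a=2, c=M0/2=0, d=(M1−M0)/(6·1)=-9/4, b=Δ0−h0·(2M0+M1)/6=17/4
seg 1: a=4, c=M1/2=-27/4, d=(M2−M1)/(6·1)=9/4, b=Δ1−h1·(2M1+M2)/6=-5/2
t_q=3/2 → seg 1, τ=1/2; S=4+-5/2·τ+-27/4·τ²+9/4·τ³=43/32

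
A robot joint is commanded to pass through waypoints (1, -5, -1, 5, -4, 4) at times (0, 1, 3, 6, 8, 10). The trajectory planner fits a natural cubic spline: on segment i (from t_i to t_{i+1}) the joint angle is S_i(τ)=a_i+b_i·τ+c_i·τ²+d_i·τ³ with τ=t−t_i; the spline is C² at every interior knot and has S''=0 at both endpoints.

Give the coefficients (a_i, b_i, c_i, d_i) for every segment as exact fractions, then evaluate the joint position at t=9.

Δ: Δ0=-6, Δ1=2, Δ2=2, Δ3=-9/2, Δ4=4
row 1: diag=6, rhs=48; c'=1/3, d'=8
row 2: denom=10−2·1/3=28/3; d'=(0−2·8)/(28/3)=-12/7
row 3: denom=10−3·9/28=253/28; d'=(-39−3·-12/7)/(253/28)=-948/253
row 4: denom=8−2·56/253=1912/253; d'=(51−2·-948/253)/(1912/253)=14799/1912
back: M4=14799/1912
back: M3=-948/253−56/253·14799/1912=-1305/239
back: M2=-12/7−9/28·-1305/239=39/956
back: M1=8−1/3·39/956=7635/956
M: M0=0, M1=7635/956, M2=39/956, M3=-1305/239, M4=14799/1912, M5=0
seg 0: a=1, c=M0/2=0, d=(M1−M0)/(6·1)=2545/1912, b=Δ0−h0·(2M0+M1)/6=-14017/1912
seg 1: a=-5, c=M1/2=7635/1912, d=(M2−M1)/(6·2)=-633/956, b=Δ1−h1·(2M1+M2)/6=-3191/956
seg 2: a=-1, c=M2/2=39/1912, d=(M3−M2)/(6·3)=-1753/5736, b=Δ2−h2·(2M2+M3)/6=4483/956
seg 3: a=5, c=M3/2=-1305/478, d=(M4−M3)/(6·2)=8413/7648, b=Δ3−h3·(2M3+M4)/6=-6577/1912
seg 4: a=-4, c=M4/2=14799/3824, d=(M5−M4)/(6·2)=-4933/7648, b=Δ4−h4·(2M4+M5)/6=-1109/956
t_q=9 → seg 4, τ=1; S=-4+-1109/956·τ+14799/3824·τ²+-4933/7648·τ³=-14799/7648

  seg 0: a=1 b=-14017/1912 c=0 d=2545/1912
  seg 1: a=-5 b=-3191/956 c=7635/1912 d=-633/956
  seg 2: a=-1 b=4483/956 c=39/1912 d=-1753/5736
  seg 3: a=5 b=-6577/1912 c=-1305/478 d=8413/7648
  seg 4: a=-4 b=-1109/956 c=14799/3824 d=-4933/7648
S(9) = -14799/7648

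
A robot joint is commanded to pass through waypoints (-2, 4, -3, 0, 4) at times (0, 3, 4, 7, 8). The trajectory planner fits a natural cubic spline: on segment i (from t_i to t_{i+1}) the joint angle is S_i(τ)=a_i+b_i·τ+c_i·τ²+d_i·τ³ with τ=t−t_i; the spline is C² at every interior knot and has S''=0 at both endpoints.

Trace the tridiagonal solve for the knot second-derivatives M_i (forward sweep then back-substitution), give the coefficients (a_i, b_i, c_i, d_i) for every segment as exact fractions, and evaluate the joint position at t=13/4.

Δ: Δ0=2, Δ1=-7, Δ2=1, Δ3=4
row 1: diag=8, rhs=-54; c'=1/8, d'=-27/4
row 2: denom=8−1·1/8=63/8; d'=(48−1·-27/4)/(63/8)=146/21
row 3: denom=8−3·8/21=48/7; d'=(18−3·146/21)/(48/7)=-5/12
back: M3=-5/12
back: M2=146/21−8/21·-5/12=64/9
back: M1=-27/4−1/8·64/9=-275/36
M: M0=0, M1=-275/36, M2=64/9, M3=-5/12, M4=0
seg 0: a=-2, c=M0/2=0, d=(M1−M0)/(6·3)=-275/648, b=Δ0−h0·(2M0+M1)/6=419/72
seg 1: a=4, c=M1/2=-275/72, d=(M2−M1)/(6·1)=59/24, b=Δ1−h1·(2M1+M2)/6=-203/36
seg 2: a=-3, c=M2/2=32/9, d=(M3−M2)/(6·3)=-271/648, b=Δ2−h2·(2M2+M3)/6=-425/72
seg 3: a=0, c=M3/2=-5/24, d=(M4−M3)/(6·1)=5/72, b=Δ3−h3·(2M3+M4)/6=149/36
t_q=13/4 → seg 1, τ=1/4; S=4+-203/36·τ+-275/72·τ²+59/24·τ³=3671/1536

  seg 0: a=-2 b=419/72 c=0 d=-275/648
  seg 1: a=4 b=-203/36 c=-275/72 d=59/24
  seg 2: a=-3 b=-425/72 c=32/9 d=-271/648
  seg 3: a=0 b=149/36 c=-5/24 d=5/72
S(13/4) = 3671/1536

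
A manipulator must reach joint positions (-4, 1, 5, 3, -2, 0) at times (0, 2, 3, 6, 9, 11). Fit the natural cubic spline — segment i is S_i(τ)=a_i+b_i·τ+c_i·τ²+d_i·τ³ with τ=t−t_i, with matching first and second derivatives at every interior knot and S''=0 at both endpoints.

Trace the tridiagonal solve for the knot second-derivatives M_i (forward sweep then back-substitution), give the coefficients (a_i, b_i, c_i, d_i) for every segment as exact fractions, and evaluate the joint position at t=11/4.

  seg 0: a=-4 b=16741/9354 c=0 d=1661/9354
  seg 1: a=1 b=36673/9354 c=1661/1559 d=-9223/9354
  seg 2: a=5 b=14468/4677 c=-5901/3118 d=1993/9354
  seg 3: a=3 b=-23471/9354 c=39/1559 d=2393/28062
  seg 4: a=-2 b=-265/4677 c=2471/3118 d=-2471/18708
S(11/4) = 822905/199552

Δ: Δ0=5/2, Δ1=4, Δ2=-2/3, Δ3=-5/3, Δ4=1
row 1: diag=6, rhs=9; c'=1/6, d'=3/2
row 2: denom=8−1·1/6=47/6; d'=(-28−1·3/2)/(47/6)=-177/47
row 3: denom=12−3·18/47=510/47; d'=(-6−3·-177/47)/(510/47)=83/170
row 4: denom=10−3·47/170=1559/170; d'=(16−3·83/170)/(1559/170)=2471/1559
back: M4=2471/1559
back: M3=83/170−47/170·2471/1559=78/1559
back: M2=-177/47−18/47·78/1559=-5901/1559
back: M1=3/2−1/6·-5901/1559=3322/1559
M: M0=0, M1=3322/1559, M2=-5901/1559, M3=78/1559, M4=2471/1559, M5=0
seg 0: a=-4, c=M0/2=0, d=(M1−M0)/(6·2)=1661/9354, b=Δ0−h0·(2M0+M1)/6=16741/9354
seg 1: a=1, c=M1/2=1661/1559, d=(M2−M1)/(6·1)=-9223/9354, b=Δ1−h1·(2M1+M2)/6=36673/9354
seg 2: a=5, c=M2/2=-5901/3118, d=(M3−M2)/(6·3)=1993/9354, b=Δ2−h2·(2M2+M3)/6=14468/4677
seg 3: a=3, c=M3/2=39/1559, d=(M4−M3)/(6·3)=2393/28062, b=Δ3−h3·(2M3+M4)/6=-23471/9354
seg 4: a=-2, c=M4/2=2471/3118, d=(M5−M4)/(6·2)=-2471/18708, b=Δ4−h4·(2M4+M5)/6=-265/4677
t_q=11/4 → seg 1, τ=3/4; S=1+36673/9354·τ+1661/1559·τ²+-9223/9354·τ³=822905/199552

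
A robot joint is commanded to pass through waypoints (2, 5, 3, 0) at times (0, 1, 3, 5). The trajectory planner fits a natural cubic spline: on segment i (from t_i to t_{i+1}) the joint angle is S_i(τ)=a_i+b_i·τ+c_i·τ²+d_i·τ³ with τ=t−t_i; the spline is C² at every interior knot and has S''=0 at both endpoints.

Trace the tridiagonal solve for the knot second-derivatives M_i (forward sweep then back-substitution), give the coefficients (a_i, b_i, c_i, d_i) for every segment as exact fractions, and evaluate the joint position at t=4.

  seg 0: a=2 b=163/44 c=0 d=-31/44
  seg 1: a=5 b=35/22 c=-93/44 d=9/22
  seg 2: a=3 b=-43/22 c=15/44 d=-5/88
S(4) = 117/88

Δ: Δ0=3, Δ1=-1, Δ2=-3/2
row 1: diag=6, rhs=-24; c'=1/3, d'=-4
row 2: denom=8−2·1/3=22/3; d'=(-3−2·-4)/(22/3)=15/22
back: M2=15/22
back: M1=-4−1/3·15/22=-93/22
M: M0=0, M1=-93/22, M2=15/22, M3=0
seg 0: a=2, c=M0/2=0, d=(M1−M0)/(6·1)=-31/44, b=Δ0−h0·(2M0+M1)/6=163/44
seg 1: a=5, c=M1/2=-93/44, d=(M2−M1)/(6·2)=9/22, b=Δ1−h1·(2M1+M2)/6=35/22
seg 2: a=3, c=M2/2=15/44, d=(M3−M2)/(6·2)=-5/88, b=Δ2−h2·(2M2+M3)/6=-43/22
t_q=4 → seg 2, τ=1; S=3+-43/22·τ+15/44·τ²+-5/88·τ³=117/88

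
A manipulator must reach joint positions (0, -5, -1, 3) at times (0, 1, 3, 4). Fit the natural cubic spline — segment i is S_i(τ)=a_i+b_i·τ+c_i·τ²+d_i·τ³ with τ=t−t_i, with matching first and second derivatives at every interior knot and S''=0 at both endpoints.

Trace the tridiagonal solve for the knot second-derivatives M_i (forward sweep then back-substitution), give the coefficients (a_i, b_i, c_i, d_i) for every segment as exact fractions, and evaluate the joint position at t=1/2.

Δ: Δ0=-5, Δ1=2, Δ2=4
row 1: diag=6, rhs=42; c'=1/3, d'=7
row 2: denom=6−2·1/3=16/3; d'=(12−2·7)/(16/3)=-3/8
back: M2=-3/8
back: M1=7−1/3·-3/8=57/8
M: M0=0, M1=57/8, M2=-3/8, M3=0
seg 0: a=0, c=M0/2=0, d=(M1−M0)/(6·1)=19/16, b=Δ0−h0·(2M0+M1)/6=-99/16
seg 1: a=-5, c=M1/2=57/16, d=(M2−M1)/(6·2)=-5/8, b=Δ1−h1·(2M1+M2)/6=-21/8
seg 2: a=-1, c=M2/2=-3/16, d=(M3−M2)/(6·1)=1/16, b=Δ2−h2·(2M2+M3)/6=33/8
t_q=1/2 → seg 0, τ=1/2; S=0+-99/16·τ+0·τ²+19/16·τ³=-377/128

  seg 0: a=0 b=-99/16 c=0 d=19/16
  seg 1: a=-5 b=-21/8 c=57/16 d=-5/8
  seg 2: a=-1 b=33/8 c=-3/16 d=1/16
S(1/2) = -377/128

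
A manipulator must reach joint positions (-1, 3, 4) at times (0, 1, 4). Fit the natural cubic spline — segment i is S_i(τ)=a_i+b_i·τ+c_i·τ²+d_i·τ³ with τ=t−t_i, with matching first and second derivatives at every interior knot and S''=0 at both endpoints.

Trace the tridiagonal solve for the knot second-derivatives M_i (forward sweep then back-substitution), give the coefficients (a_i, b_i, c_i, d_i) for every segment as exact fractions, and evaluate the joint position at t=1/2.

  seg 0: a=-1 b=107/24 c=0 d=-11/24
  seg 1: a=3 b=37/12 c=-11/8 d=11/72
S(1/2) = 75/64

Δ: Δ0=4, Δ1=1/3
row 1: diag=8, rhs=-22; c'=3/8, d'=-11/4
back: M1=-11/4
M: M0=0, M1=-11/4, M2=0
seg 0: a=-1, c=M0/2=0, d=(M1−M0)/(6·1)=-11/24, b=Δ0−h0·(2M0+M1)/6=107/24
seg 1: a=3, c=M1/2=-11/8, d=(M2−M1)/(6·3)=11/72, b=Δ1−h1·(2M1+M2)/6=37/12
t_q=1/2 → seg 0, τ=1/2; S=-1+107/24·τ+0·τ²+-11/24·τ³=75/64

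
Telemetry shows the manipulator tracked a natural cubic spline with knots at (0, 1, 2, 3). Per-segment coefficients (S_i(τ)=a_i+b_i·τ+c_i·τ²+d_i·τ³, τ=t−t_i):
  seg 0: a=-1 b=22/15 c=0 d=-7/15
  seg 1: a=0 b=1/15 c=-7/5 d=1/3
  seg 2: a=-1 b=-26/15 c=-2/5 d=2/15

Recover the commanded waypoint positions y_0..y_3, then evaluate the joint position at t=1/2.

y_0 = S_0(0) = a_0 = -1
y_1 = S_1(0) = a_1 = 0
y_2 = S_2(0) = a_2 = -1
y_3 = S_2(1) = -3
t_q=1/2 is in segment 0 (τ=1/2); S_0(τ)=-13/40

y_0=-1 y_1=0 y_2=-1 y_3=-3
S(1/2) = -13/40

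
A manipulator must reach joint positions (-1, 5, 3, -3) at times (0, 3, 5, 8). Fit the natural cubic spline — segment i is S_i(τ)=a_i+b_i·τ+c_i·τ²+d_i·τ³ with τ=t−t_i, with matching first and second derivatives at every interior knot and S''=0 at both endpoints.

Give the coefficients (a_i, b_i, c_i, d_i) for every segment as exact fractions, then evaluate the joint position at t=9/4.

  seg 0: a=-1 b=23/8 c=0 d=-7/72
  seg 1: a=5 b=1/4 c=-7/8 d=1/8
  seg 2: a=3 b=-7/4 c=-1/8 d=1/72
S(9/4) = 2233/512

Δ: Δ0=2, Δ1=-1, Δ2=-2
row 1: diag=10, rhs=-18; c'=1/5, d'=-9/5
row 2: denom=10−2·1/5=48/5; d'=(-6−2·-9/5)/(48/5)=-1/4
back: M2=-1/4
back: M1=-9/5−1/5·-1/4=-7/4
M: M0=0, M1=-7/4, M2=-1/4, M3=0
seg 0: a=-1, c=M0/2=0, d=(M1−M0)/(6·3)=-7/72, b=Δ0−h0·(2M0+M1)/6=23/8
seg 1: a=5, c=M1/2=-7/8, d=(M2−M1)/(6·2)=1/8, b=Δ1−h1·(2M1+M2)/6=1/4
seg 2: a=3, c=M2/2=-1/8, d=(M3−M2)/(6·3)=1/72, b=Δ2−h2·(2M2+M3)/6=-7/4
t_q=9/4 → seg 0, τ=9/4; S=-1+23/8·τ+0·τ²+-7/72·τ³=2233/512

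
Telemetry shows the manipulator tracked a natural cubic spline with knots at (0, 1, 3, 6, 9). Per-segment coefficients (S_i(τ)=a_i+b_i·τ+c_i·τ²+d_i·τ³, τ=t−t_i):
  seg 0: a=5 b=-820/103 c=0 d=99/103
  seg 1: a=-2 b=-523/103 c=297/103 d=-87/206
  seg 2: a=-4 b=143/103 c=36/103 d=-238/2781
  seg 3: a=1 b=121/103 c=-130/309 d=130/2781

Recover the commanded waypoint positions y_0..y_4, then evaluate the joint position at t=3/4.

y_0 = S_0(0) = a_0 = 5
y_1 = S_1(0) = a_1 = -2
y_2 = S_2(0) = a_2 = -4
y_3 = S_3(0) = a_3 = 1
y_4 = S_3(3) = 2
t_q=3/4 is in segment 0 (τ=3/4); S_0(τ)=-3727/6592

y_0=5 y_1=-2 y_2=-4 y_3=1 y_4=2
S(3/4) = -3727/6592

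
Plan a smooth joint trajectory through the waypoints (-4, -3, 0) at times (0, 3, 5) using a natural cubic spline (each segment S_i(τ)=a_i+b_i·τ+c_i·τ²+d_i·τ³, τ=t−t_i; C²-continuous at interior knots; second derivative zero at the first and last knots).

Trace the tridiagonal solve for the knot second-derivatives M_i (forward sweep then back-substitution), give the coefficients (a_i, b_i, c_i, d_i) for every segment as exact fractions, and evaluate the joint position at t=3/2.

  seg 0: a=-4 b=-1/60 c=0 d=7/180
  seg 1: a=-3 b=31/30 c=7/20 d=-7/120
S(3/2) = -623/160

Δ: Δ0=1/3, Δ1=3/2
row 1: diag=10, rhs=7; c'=1/5, d'=7/10
back: M1=7/10
M: M0=0, M1=7/10, M2=0
seg 0: a=-4, c=M0/2=0, d=(M1−M0)/(6·3)=7/180, b=Δ0−h0·(2M0+M1)/6=-1/60
seg 1: a=-3, c=M1/2=7/20, d=(M2−M1)/(6·2)=-7/120, b=Δ1−h1·(2M1+M2)/6=31/30
t_q=3/2 → seg 0, τ=3/2; S=-4+-1/60·τ+0·τ²+7/180·τ³=-623/160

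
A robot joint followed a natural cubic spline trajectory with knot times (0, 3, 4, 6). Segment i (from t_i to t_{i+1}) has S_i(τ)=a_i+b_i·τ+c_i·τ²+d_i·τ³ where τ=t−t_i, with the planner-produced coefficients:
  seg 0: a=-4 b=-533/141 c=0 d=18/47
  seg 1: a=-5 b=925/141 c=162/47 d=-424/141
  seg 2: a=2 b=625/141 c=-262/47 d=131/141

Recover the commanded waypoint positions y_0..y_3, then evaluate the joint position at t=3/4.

y_0=-4 y_1=-5 y_2=2 y_3=-4
S(3/4) = -10037/1504

y_0 = S_0(0) = a_0 = -4
y_1 = S_1(0) = a_1 = -5
y_2 = S_2(0) = a_2 = 2
y_3 = S_2(2) = -4
t_q=3/4 is in segment 0 (τ=3/4); S_0(τ)=-10037/1504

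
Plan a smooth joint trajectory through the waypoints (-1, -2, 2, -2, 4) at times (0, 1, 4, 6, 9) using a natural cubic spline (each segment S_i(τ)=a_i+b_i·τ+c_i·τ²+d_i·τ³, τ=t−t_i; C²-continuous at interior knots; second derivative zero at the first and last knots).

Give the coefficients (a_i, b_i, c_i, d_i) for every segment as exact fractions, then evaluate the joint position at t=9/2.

Δ: Δ0=-1, Δ1=4/3, Δ2=-2, Δ3=2
row 1: diag=8, rhs=14; c'=3/8, d'=7/4
row 2: denom=10−3·3/8=71/8; d'=(-20−3·7/4)/(71/8)=-202/71
row 3: denom=10−2·16/71=678/71; d'=(24−2·-202/71)/(678/71)=1054/339
back: M3=1054/339
back: M2=-202/71−16/71·1054/339=-1202/339
back: M1=7/4−3/8·-1202/339=348/113
M: M0=0, M1=348/113, M2=-1202/339, M3=1054/339, M4=0
seg 0: a=-1, c=M0/2=0, d=(M1−M0)/(6·1)=58/113, b=Δ0−h0·(2M0+M1)/6=-171/113
seg 1: a=-2, c=M1/2=174/113, d=(M2−M1)/(6·3)=-1123/3051, b=Δ1−h1·(2M1+M2)/6=3/113
seg 2: a=2, c=M2/2=-601/339, d=(M3−M2)/(6·2)=188/339, b=Δ2−h2·(2M2+M3)/6=-76/113
seg 3: a=-2, c=M3/2=527/339, d=(M4−M3)/(6·3)=-527/3051, b=Δ3−h3·(2M3+M4)/6=-376/339
t_q=9/2 → seg 2, τ=1/2; S=2+-76/113·τ+-601/339·τ²+188/339·τ³=583/452

  seg 0: a=-1 b=-171/113 c=0 d=58/113
  seg 1: a=-2 b=3/113 c=174/113 d=-1123/3051
  seg 2: a=2 b=-76/113 c=-601/339 d=188/339
  seg 3: a=-2 b=-376/339 c=527/339 d=-527/3051
S(9/2) = 583/452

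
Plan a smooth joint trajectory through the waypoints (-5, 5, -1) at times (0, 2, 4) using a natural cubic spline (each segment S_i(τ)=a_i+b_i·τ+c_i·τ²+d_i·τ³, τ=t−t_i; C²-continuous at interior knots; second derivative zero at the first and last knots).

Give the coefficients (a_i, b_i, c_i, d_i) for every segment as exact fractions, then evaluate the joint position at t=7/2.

Δ: Δ0=5, Δ1=-3
row 1: diag=8, rhs=-48; c'=1/4, d'=-6
back: M1=-6
M: M0=0, M1=-6, M2=0
seg 0: a=-5, c=M0/2=0, d=(M1−M0)/(6·2)=-1/2, b=Δ0−h0·(2M0+M1)/6=7
seg 1: a=5, c=M1/2=-3, d=(M2−M1)/(6·2)=1/2, b=Δ1−h1·(2M1+M2)/6=1
t_q=7/2 → seg 1, τ=3/2; S=5+1·τ+-3·τ²+1/2·τ³=23/16

  seg 0: a=-5 b=7 c=0 d=-1/2
  seg 1: a=5 b=1 c=-3 d=1/2
S(7/2) = 23/16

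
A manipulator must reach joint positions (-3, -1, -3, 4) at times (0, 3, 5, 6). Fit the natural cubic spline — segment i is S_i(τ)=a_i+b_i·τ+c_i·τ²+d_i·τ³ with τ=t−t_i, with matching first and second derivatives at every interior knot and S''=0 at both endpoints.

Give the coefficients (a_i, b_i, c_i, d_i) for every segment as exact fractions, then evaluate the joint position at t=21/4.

  seg 0: a=-3 b=173/84 c=0 d=-13/84
  seg 1: a=-1 b=-89/42 c=-39/28 d=41/42
  seg 2: a=-3 b=169/42 c=125/28 d=-125/84
S(21/4) = -445/256

Δ: Δ0=2/3, Δ1=-1, Δ2=7
row 1: diag=10, rhs=-10; c'=1/5, d'=-1
row 2: denom=6−2·1/5=28/5; d'=(48−2·-1)/(28/5)=125/14
back: M2=125/14
back: M1=-1−1/5·125/14=-39/14
M: M0=0, M1=-39/14, M2=125/14, M3=0
seg 0: a=-3, c=M0/2=0, d=(M1−M0)/(6·3)=-13/84, b=Δ0−h0·(2M0+M1)/6=173/84
seg 1: a=-1, c=M1/2=-39/28, d=(M2−M1)/(6·2)=41/42, b=Δ1−h1·(2M1+M2)/6=-89/42
seg 2: a=-3, c=M2/2=125/28, d=(M3−M2)/(6·1)=-125/84, b=Δ2−h2·(2M2+M3)/6=169/42
t_q=21/4 → seg 2, τ=1/4; S=-3+169/42·τ+125/28·τ²+-125/84·τ³=-445/256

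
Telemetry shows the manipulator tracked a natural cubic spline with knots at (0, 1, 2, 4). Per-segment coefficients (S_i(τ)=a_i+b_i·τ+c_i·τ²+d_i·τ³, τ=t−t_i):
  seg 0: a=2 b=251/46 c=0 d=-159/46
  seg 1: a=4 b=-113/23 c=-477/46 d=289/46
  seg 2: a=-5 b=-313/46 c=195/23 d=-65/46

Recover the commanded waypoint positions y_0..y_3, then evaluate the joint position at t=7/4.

y_0 = S_0(0) = a_0 = 2
y_1 = S_1(0) = a_1 = 4
y_2 = S_2(0) = a_2 = -5
y_3 = S_2(2) = 4
t_q=7/4 is in segment 1 (τ=3/4); S_1(τ)=-367/128

y_0=2 y_1=4 y_2=-5 y_3=4
S(7/4) = -367/128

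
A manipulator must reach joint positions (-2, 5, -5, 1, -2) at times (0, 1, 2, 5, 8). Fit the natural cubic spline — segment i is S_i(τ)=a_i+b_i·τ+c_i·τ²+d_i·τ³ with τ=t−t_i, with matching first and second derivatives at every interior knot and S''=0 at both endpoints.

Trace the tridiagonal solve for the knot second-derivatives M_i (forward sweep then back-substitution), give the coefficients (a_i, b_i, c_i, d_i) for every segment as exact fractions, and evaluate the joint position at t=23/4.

Δ: Δ0=7, Δ1=-10, Δ2=2, Δ3=-1
row 1: diag=4, rhs=-102; c'=1/4, d'=-51/2
row 2: denom=8−1·1/4=31/4; d'=(72−1·-51/2)/(31/4)=390/31
row 3: denom=12−3·12/31=336/31; d'=(-18−3·390/31)/(336/31)=-36/7
back: M3=-36/7
back: M2=390/31−12/31·-36/7=102/7
back: M1=-51/2−1/4·102/7=-204/7
M: M0=0, M1=-204/7, M2=102/7, M3=-36/7, M4=0
seg 0: a=-2, c=M0/2=0, d=(M1−M0)/(6·1)=-34/7, b=Δ0−h0·(2M0+M1)/6=83/7
seg 1: a=5, c=M1/2=-102/7, d=(M2−M1)/(6·1)=51/7, b=Δ1−h1·(2M1+M2)/6=-19/7
seg 2: a=-5, c=M2/2=51/7, d=(M3−M2)/(6·3)=-23/21, b=Δ2−h2·(2M2+M3)/6=-10
seg 3: a=1, c=M3/2=-18/7, d=(M4−M3)/(6·3)=2/7, b=Δ3−h3·(2M3+M4)/6=29/7
t_q=23/4 → seg 3, τ=3/4; S=1+29/7·τ+-18/7·τ²+2/7·τ³=89/32

  seg 0: a=-2 b=83/7 c=0 d=-34/7
  seg 1: a=5 b=-19/7 c=-102/7 d=51/7
  seg 2: a=-5 b=-10 c=51/7 d=-23/21
  seg 3: a=1 b=29/7 c=-18/7 d=2/7
S(23/4) = 89/32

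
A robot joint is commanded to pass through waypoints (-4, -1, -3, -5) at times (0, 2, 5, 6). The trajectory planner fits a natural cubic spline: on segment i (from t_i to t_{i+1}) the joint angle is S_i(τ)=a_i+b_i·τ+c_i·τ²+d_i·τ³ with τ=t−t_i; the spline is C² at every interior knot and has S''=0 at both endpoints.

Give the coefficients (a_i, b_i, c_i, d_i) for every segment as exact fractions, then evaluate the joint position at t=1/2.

  seg 0: a=-4 b=799/426 c=0 d=-20/213
  seg 1: a=-1 b=319/426 c=-40/71 d=13/426
  seg 2: a=-3 b=-385/213 c=-41/142 d=41/426
S(1/2) = -873/284

Δ: Δ0=3/2, Δ1=-2/3, Δ2=-2
row 1: diag=10, rhs=-13; c'=3/10, d'=-13/10
row 2: denom=8−3·3/10=71/10; d'=(-8−3·-13/10)/(71/10)=-41/71
back: M2=-41/71
back: M1=-13/10−3/10·-41/71=-80/71
M: M0=0, M1=-80/71, M2=-41/71, M3=0
seg 0: a=-4, c=M0/2=0, d=(M1−M0)/(6·2)=-20/213, b=Δ0−h0·(2M0+M1)/6=799/426
seg 1: a=-1, c=M1/2=-40/71, d=(M2−M1)/(6·3)=13/426, b=Δ1−h1·(2M1+M2)/6=319/426
seg 2: a=-3, c=M2/2=-41/142, d=(M3−M2)/(6·1)=41/426, b=Δ2−h2·(2M2+M3)/6=-385/213
t_q=1/2 → seg 0, τ=1/2; S=-4+799/426·τ+0·τ²+-20/213·τ³=-873/284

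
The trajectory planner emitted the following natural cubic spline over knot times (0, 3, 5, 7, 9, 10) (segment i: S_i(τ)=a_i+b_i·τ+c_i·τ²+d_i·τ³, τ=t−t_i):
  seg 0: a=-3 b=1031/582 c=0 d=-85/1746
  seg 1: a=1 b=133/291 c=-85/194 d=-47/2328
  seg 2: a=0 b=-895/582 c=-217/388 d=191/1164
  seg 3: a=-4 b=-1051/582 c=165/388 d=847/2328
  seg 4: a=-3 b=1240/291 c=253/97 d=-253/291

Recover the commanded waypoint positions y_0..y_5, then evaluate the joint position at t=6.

y_0 = S_0(0) = a_0 = -3
y_1 = S_1(0) = a_1 = 1
y_2 = S_2(0) = a_2 = 0
y_3 = S_3(0) = a_3 = -4
y_4 = S_4(0) = a_4 = -3
y_5 = S_4(1) = 3
t_q=6 is in segment 2 (τ=1); S_2(τ)=-375/194

y_0=-3 y_1=1 y_2=0 y_3=-4 y_4=-3 y_5=3
S(6) = -375/194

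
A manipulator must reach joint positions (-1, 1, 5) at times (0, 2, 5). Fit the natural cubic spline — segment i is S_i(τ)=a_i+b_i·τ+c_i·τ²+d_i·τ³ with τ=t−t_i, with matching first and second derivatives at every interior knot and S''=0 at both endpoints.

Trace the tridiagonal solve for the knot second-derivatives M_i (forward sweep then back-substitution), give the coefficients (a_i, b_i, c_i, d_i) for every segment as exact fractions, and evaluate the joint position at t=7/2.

  seg 0: a=-1 b=14/15 c=0 d=1/60
  seg 1: a=1 b=17/15 c=1/10 d=-1/90
S(7/2) = 231/80

Δ: Δ0=1, Δ1=4/3
row 1: diag=10, rhs=2; c'=3/10, d'=1/5
back: M1=1/5
M: M0=0, M1=1/5, M2=0
seg 0: a=-1, c=M0/2=0, d=(M1−M0)/(6·2)=1/60, b=Δ0−h0·(2M0+M1)/6=14/15
seg 1: a=1, c=M1/2=1/10, d=(M2−M1)/(6·3)=-1/90, b=Δ1−h1·(2M1+M2)/6=17/15
t_q=7/2 → seg 1, τ=3/2; S=1+17/15·τ+1/10·τ²+-1/90·τ³=231/80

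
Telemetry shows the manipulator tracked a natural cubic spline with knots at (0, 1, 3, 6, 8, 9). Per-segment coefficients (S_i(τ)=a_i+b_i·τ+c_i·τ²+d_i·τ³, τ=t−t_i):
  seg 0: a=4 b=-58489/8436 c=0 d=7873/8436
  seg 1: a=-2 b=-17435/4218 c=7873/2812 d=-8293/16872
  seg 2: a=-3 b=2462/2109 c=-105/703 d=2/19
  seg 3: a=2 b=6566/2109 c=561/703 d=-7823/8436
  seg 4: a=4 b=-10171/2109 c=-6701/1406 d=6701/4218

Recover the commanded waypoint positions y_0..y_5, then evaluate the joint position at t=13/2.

y_0 = S_0(0) = a_0 = 4
y_1 = S_1(0) = a_1 = -2
y_2 = S_2(0) = a_2 = -3
y_3 = S_3(0) = a_3 = 2
y_4 = S_4(0) = a_4 = 4
y_5 = S_4(1) = -4
t_q=13/2 is in segment 3 (τ=1/2); S_3(τ)=81891/22496

y_0=4 y_1=-2 y_2=-3 y_3=2 y_4=4 y_5=-4
S(13/2) = 81891/22496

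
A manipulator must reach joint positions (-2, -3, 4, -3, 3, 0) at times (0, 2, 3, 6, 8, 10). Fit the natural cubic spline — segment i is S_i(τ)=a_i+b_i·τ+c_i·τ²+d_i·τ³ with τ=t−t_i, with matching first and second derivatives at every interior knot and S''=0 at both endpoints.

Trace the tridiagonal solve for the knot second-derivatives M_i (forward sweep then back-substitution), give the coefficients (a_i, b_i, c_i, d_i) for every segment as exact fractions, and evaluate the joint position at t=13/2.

Δ: Δ0=-1/2, Δ1=7, Δ2=-7/3, Δ3=3, Δ4=-3/2
row 1: diag=6, rhs=45; c'=1/6, d'=15/2
row 2: denom=8−1·1/6=47/6; d'=(-56−1·15/2)/(47/6)=-381/47
row 3: denom=10−3·18/47=416/47; d'=(32−3·-381/47)/(416/47)=2647/416
row 4: denom=8−2·47/208=785/104; d'=(-27−2·2647/416)/(785/104)=-8263/1570
back: M4=-8263/1570
back: M3=2647/416−47/208·-8263/1570=11857/1570
back: M2=-381/47−18/47·11857/1570=-8634/785
back: M1=15/2−1/6·-8634/785=14653/1570
M: M0=0, M1=14653/1570, M2=-8634/785, M3=11857/1570, M4=-8263/1570, M5=0
seg 0: a=-2, c=M0/2=0, d=(M1−M0)/(6·2)=14653/18840, b=Δ0−h0·(2M0+M1)/6=-8504/2355
seg 1: a=-3, c=M1/2=14653/3140, d=(M2−M1)/(6·1)=-31921/9420, b=Δ1−h1·(2M1+M2)/6=26951/4710
seg 2: a=4, c=M2/2=-4317/785, d=(M3−M2)/(6·3)=5825/5652, b=Δ2−h2·(2M2+M3)/6=46057/9420
seg 3: a=-3, c=M3/2=11857/3140, d=(M4−M3)/(6·2)=-503/471, b=Δ3−h3·(2M3+M4)/6=-1321/4710
seg 4: a=3, c=M4/2=-8263/3140, d=(M5−M4)/(6·2)=8263/18840, b=Δ4−h4·(2M4+M5)/6=9461/4710
t_q=13/2 → seg 3, τ=1/2; S=-3+-1321/4710·τ+11857/3140·τ²+-503/471·τ³=-29261/12560

  seg 0: a=-2 b=-8504/2355 c=0 d=14653/18840
  seg 1: a=-3 b=26951/4710 c=14653/3140 d=-31921/9420
  seg 2: a=4 b=46057/9420 c=-4317/785 d=5825/5652
  seg 3: a=-3 b=-1321/4710 c=11857/3140 d=-503/471
  seg 4: a=3 b=9461/4710 c=-8263/3140 d=8263/18840
S(13/2) = -29261/12560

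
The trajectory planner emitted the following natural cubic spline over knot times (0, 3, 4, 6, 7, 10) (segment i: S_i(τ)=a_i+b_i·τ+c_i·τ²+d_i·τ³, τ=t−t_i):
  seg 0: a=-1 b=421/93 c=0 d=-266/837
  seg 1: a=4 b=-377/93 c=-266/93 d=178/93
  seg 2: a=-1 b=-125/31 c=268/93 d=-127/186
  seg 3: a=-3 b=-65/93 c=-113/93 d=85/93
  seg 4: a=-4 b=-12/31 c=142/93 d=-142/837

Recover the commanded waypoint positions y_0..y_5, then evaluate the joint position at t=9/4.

y_0 = S_0(0) = a_0 = -1
y_1 = S_1(0) = a_1 = 4
y_2 = S_2(0) = a_2 = -1
y_3 = S_3(0) = a_3 = -3
y_4 = S_4(0) = a_4 = -4
y_5 = S_4(3) = 4
t_q=9/4 is in segment 0 (τ=9/4); S_0(τ)=5521/992

y_0=-1 y_1=4 y_2=-1 y_3=-3 y_4=-4 y_5=4
S(9/4) = 5521/992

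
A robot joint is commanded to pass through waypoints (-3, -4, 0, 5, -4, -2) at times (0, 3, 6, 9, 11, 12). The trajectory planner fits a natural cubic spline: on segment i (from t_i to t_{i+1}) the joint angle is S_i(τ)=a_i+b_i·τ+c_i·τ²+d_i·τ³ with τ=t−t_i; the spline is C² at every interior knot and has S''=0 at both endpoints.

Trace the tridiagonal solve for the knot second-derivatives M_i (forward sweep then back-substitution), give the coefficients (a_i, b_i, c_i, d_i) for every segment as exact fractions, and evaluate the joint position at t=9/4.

  seg 0: a=-3 b=-323/576 c=0 d=131/5184
  seg 1: a=-4 b=35/288 c=131/576 d=305/5184
  seg 2: a=0 b=1771/576 c=109/144 d=-2119/5184
  seg 3: a=5 b=-985/288 c=-187/64 d=343/288
  seg 4: a=-4 b=-235/288 c=811/192 d=-811/576
S(9/4) = -16277/4096

Δ: Δ0=-1/3, Δ1=4/3, Δ2=5/3, Δ3=-9/2, Δ4=2
row 1: diag=12, rhs=10; c'=1/4, d'=5/6
row 2: denom=12−3·1/4=45/4; d'=(2−3·5/6)/(45/4)=-2/45
row 3: denom=10−3·4/15=46/5; d'=(-37−3·-2/45)/(46/5)=-553/138
row 4: denom=6−2·5/23=128/23; d'=(39−2·-553/138)/(128/23)=811/96
back: M4=811/96
back: M3=-553/138−5/23·811/96=-187/32
back: M2=-2/45−4/15·-187/32=109/72
back: M1=5/6−1/4·109/72=131/288
M: M0=0, M1=131/288, M2=109/72, M3=-187/32, M4=811/96, M5=0
seg 0: a=-3, c=M0/2=0, d=(M1−M0)/(6·3)=131/5184, b=Δ0−h0·(2M0+M1)/6=-323/576
seg 1: a=-4, c=M1/2=131/576, d=(M2−M1)/(6·3)=305/5184, b=Δ1−h1·(2M1+M2)/6=35/288
seg 2: a=0, c=M2/2=109/144, d=(M3−M2)/(6·3)=-2119/5184, b=Δ2−h2·(2M2+M3)/6=1771/576
seg 3: a=5, c=M3/2=-187/64, d=(M4−M3)/(6·2)=343/288, b=Δ3−h3·(2M3+M4)/6=-985/288
seg 4: a=-4, c=M4/2=811/192, d=(M5−M4)/(6·1)=-811/576, b=Δ4−h4·(2M4+M5)/6=-235/288
t_q=9/4 → seg 0, τ=9/4; S=-3+-323/576·τ+0·τ²+131/5184·τ³=-16277/4096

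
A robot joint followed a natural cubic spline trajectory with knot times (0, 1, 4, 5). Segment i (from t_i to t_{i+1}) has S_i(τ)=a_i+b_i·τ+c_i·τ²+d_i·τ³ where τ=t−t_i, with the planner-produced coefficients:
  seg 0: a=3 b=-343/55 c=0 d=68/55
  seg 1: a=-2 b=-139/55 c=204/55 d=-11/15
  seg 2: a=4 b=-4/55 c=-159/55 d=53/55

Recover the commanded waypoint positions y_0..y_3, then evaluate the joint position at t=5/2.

y_0=3 y_1=-2 y_2=4 y_3=2
S(5/2) = 7/88

y_0 = S_0(0) = a_0 = 3
y_1 = S_1(0) = a_1 = -2
y_2 = S_2(0) = a_2 = 4
y_3 = S_2(1) = 2
t_q=5/2 is in segment 1 (τ=3/2); S_1(τ)=7/88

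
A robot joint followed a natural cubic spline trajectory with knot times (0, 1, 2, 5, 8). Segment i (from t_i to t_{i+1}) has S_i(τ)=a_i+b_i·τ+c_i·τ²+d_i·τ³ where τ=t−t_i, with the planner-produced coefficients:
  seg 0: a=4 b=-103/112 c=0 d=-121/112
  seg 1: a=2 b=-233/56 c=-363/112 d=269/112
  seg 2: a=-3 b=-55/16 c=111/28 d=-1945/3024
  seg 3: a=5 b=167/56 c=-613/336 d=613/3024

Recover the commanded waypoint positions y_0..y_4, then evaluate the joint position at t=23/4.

y_0 = S_0(0) = a_0 = 4
y_1 = S_1(0) = a_1 = 2
y_2 = S_2(0) = a_2 = -3
y_3 = S_3(0) = a_3 = 5
y_4 = S_3(3) = 3
t_q=23/4 is in segment 3 (τ=3/4); S_3(τ)=6447/1024

y_0=4 y_1=2 y_2=-3 y_3=5 y_4=3
S(23/4) = 6447/1024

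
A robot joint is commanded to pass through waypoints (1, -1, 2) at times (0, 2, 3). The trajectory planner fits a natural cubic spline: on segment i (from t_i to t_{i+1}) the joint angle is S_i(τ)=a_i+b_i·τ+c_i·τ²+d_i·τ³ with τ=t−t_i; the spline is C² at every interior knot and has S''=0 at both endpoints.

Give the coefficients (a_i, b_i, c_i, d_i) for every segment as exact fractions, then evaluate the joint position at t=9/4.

Δ: Δ0=-1, Δ1=3
row 1: diag=6, rhs=24; c'=1/6, d'=4
back: M1=4
M: M0=0, M1=4, M2=0
seg 0: a=1, c=M0/2=0, d=(M1−M0)/(6·2)=1/3, b=Δ0−h0·(2M0+M1)/6=-7/3
seg 1: a=-1, c=M1/2=2, d=(M2−M1)/(6·1)=-2/3, b=Δ1−h1·(2M1+M2)/6=5/3
t_q=9/4 → seg 1, τ=1/4; S=-1+5/3·τ+2·τ²+-2/3·τ³=-15/32

  seg 0: a=1 b=-7/3 c=0 d=1/3
  seg 1: a=-1 b=5/3 c=2 d=-2/3
S(9/4) = -15/32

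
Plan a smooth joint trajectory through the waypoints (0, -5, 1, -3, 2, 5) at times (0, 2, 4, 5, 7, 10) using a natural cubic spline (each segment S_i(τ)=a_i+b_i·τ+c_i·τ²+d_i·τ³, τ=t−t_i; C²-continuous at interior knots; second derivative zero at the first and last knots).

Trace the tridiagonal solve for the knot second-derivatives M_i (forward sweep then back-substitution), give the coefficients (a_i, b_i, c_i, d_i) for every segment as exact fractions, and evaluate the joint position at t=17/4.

  seg 0: a=0 b=-5693/1192 c=0 d=2713/4768
  seg 1: a=-5 b=1223/596 c=8139/2384 d=-7009/4768
  seg 2: a=1 b=-2303/1192 c=-1611/298 d=3979/1192
  seg 3: a=-3 b=-1627/596 c=5493/1192 d=-297/298
  seg 4: a=2 b=2231/596 c=-1635/1192 d=545/3576
S(17/4) = 17643/76288

Δ: Δ0=-5/2, Δ1=3, Δ2=-4, Δ3=5/2, Δ4=1
row 1: diag=8, rhs=33; c'=1/4, d'=33/8
row 2: denom=6−2·1/4=11/2; d'=(-42−2·33/8)/(11/2)=-201/22
row 3: denom=6−1·2/11=64/11; d'=(39−1·-201/22)/(64/11)=1059/128
row 4: denom=10−2·11/32=149/16; d'=(-9−2·1059/128)/(149/16)=-1635/596
back: M4=-1635/596
back: M3=1059/128−11/32·-1635/596=5493/596
back: M2=-201/22−2/11·5493/596=-1611/149
back: M1=33/8−1/4·-1611/149=8139/1192
M: M0=0, M1=8139/1192, M2=-1611/149, M3=5493/596, M4=-1635/596, M5=0
seg 0: a=0, c=M0/2=0, d=(M1−M0)/(6·2)=2713/4768, b=Δ0−h0·(2M0+M1)/6=-5693/1192
seg 1: a=-5, c=M1/2=8139/2384, d=(M2−M1)/(6·2)=-7009/4768, b=Δ1−h1·(2M1+M2)/6=1223/596
seg 2: a=1, c=M2/2=-1611/298, d=(M3−M2)/(6·1)=3979/1192, b=Δ2−h2·(2M2+M3)/6=-2303/1192
seg 3: a=-3, c=M3/2=5493/1192, d=(M4−M3)/(6·2)=-297/298, b=Δ3−h3·(2M3+M4)/6=-1627/596
seg 4: a=2, c=M4/2=-1635/1192, d=(M5−M4)/(6·3)=545/3576, b=Δ4−h4·(2M4+M5)/6=2231/596
t_q=17/4 → seg 2, τ=1/4; S=1+-2303/1192·τ+-1611/298·τ²+3979/1192·τ³=17643/76288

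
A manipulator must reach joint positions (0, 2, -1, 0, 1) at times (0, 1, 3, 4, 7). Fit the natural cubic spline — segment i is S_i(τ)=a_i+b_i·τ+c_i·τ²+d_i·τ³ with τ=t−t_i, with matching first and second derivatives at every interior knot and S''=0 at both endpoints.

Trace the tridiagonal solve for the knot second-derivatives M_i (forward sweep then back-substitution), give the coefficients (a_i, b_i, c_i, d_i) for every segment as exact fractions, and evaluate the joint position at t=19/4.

Δ: Δ0=2, Δ1=-3/2, Δ2=1, Δ3=1/3
row 1: diag=6, rhs=-21; c'=1/3, d'=-7/2
row 2: denom=6−2·1/3=16/3; d'=(15−2·-7/2)/(16/3)=33/8
row 3: denom=8−1·3/16=125/16; d'=(-4−1·33/8)/(125/16)=-26/25
back: M3=-26/25
back: M2=33/8−3/16·-26/25=108/25
back: M1=-7/2−1/3·108/25=-247/50
M: M0=0, M1=-247/50, M2=108/25, M3=-26/25, M4=0
seg 0: a=0, c=M0/2=0, d=(M1−M0)/(6·1)=-247/300, b=Δ0−h0·(2M0+M1)/6=847/300
seg 1: a=2, c=M1/2=-247/100, d=(M2−M1)/(6·2)=463/600, b=Δ1−h1·(2M1+M2)/6=53/150
seg 2: a=-1, c=M2/2=54/25, d=(M3−M2)/(6·1)=-67/75, b=Δ2−h2·(2M2+M3)/6=-4/15
seg 3: a=0, c=M3/2=-13/25, d=(M4−M3)/(6·3)=13/225, b=Δ3−h3·(2M3+M4)/6=103/75
t_q=19/4 → seg 3, τ=3/4; S=0+103/75·τ+-13/25·τ²+13/225·τ³=1219/1600

  seg 0: a=0 b=847/300 c=0 d=-247/300
  seg 1: a=2 b=53/150 c=-247/100 d=463/600
  seg 2: a=-1 b=-4/15 c=54/25 d=-67/75
  seg 3: a=0 b=103/75 c=-13/25 d=13/225
S(19/4) = 1219/1600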